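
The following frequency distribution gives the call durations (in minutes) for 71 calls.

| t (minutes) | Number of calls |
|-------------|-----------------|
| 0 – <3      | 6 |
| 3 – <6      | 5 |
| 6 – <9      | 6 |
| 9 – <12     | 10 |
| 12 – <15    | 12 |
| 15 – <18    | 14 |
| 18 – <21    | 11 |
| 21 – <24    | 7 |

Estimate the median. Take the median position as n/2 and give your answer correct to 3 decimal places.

Cumulative frequencies: 6, 11, 17, 27, 39, 53, 64, 71
n = 71; position = n/2 = 35.5.
This falls in the class 12 – <15: L = 12, F = 27, f = 12, h = 3.
Median ≈ 12 + ((35.5 − 27) / 12) × 3 = 14.1250

14.125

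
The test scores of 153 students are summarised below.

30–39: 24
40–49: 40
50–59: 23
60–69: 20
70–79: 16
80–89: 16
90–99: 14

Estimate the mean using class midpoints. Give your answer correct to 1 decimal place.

Midpoints: 34.5, 44.5, 54.5, 64.5, 74.5, 84.5, 94.5
Σfm = 24×34.5 + 40×44.5 + 23×54.5 + 20×64.5 + 16×74.5 + 16×84.5 + 14×94.5 = 9018.5
n = Σf = 153
Mean = 9018.5 / 153 = 58.9444

58.9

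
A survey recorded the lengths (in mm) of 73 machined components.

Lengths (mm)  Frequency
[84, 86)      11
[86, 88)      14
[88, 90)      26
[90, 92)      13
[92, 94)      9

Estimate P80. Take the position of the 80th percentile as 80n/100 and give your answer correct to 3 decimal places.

Cumulative frequencies: 11, 25, 51, 64, 73
n = 73; position = 80n/100 = 58.4.
This falls in the class [90, 92): L = 90, F = 51, f = 13, h = 2.
80th percentile ≈ 90 + ((58.4 − 51) / 13) × 2 = 91.1385

91.138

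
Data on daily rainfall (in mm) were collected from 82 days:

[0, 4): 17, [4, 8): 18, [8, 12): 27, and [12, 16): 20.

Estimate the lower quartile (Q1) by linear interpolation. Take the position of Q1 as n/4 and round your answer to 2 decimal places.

4.78

Cumulative frequencies: 17, 35, 62, 82
n = 82; position = n/4 = 20.5.
This falls in the class [4, 8): L = 4, F = 17, f = 18, h = 4.
Lower quartile ≈ 4 + ((20.5 − 17) / 18) × 4 = 4.7778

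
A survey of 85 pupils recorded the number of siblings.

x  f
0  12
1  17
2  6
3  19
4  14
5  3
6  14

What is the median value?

3

Cumulative frequencies: 12, 29, 35, 54, 68, 71, 85
n = 85, so the median is the value in position (n+1)/2 = 43.
Position 43 falls at value 3.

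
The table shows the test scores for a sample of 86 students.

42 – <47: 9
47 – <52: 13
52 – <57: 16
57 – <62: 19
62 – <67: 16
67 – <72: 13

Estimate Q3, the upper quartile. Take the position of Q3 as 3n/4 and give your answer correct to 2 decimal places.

64.34

Cumulative frequencies: 9, 22, 38, 57, 73, 86
n = 86; position = 3n/4 = 64.5.
This falls in the class 62 – <67: L = 62, F = 57, f = 16, h = 5.
Upper quartile ≈ 62 + ((64.5 − 57) / 16) × 5 = 64.3438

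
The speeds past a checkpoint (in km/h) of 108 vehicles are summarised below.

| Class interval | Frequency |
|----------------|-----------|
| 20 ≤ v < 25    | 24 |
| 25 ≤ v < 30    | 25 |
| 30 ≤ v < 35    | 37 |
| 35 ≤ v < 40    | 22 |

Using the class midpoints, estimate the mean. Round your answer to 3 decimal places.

Midpoints: 22.5, 27.5, 32.5, 37.5
Σfm = 24×22.5 + 25×27.5 + 37×32.5 + 22×37.5 = 3255
n = Σf = 108
Mean = 3255 / 108 = 30.1389

30.139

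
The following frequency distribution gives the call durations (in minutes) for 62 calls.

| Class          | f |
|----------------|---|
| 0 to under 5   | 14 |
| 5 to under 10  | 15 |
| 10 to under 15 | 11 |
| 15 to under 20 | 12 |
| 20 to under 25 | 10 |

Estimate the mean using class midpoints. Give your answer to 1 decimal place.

Midpoints: 2.5, 7.5, 12.5, 17.5, 22.5
Σfm = 14×2.5 + 15×7.5 + 11×12.5 + 12×17.5 + 10×22.5 = 720
n = Σf = 62
Mean = 720 / 62 = 11.6129

11.6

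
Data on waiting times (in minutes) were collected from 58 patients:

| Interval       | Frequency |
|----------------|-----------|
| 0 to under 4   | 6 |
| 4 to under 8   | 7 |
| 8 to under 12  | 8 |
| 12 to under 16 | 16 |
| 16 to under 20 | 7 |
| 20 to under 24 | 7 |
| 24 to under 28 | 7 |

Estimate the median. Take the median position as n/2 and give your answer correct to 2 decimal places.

14.00

Cumulative frequencies: 6, 13, 21, 37, 44, 51, 58
n = 58; position = n/2 = 29.
This falls in the class 12 to under 16: L = 12, F = 21, f = 16, h = 4.
Median ≈ 12 + ((29 − 21) / 16) × 4 = 14.0000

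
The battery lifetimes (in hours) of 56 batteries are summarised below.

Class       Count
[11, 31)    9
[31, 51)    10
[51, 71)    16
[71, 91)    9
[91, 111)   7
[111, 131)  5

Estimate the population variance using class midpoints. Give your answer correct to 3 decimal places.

901.531

Midpoints: 21, 41, 61, 81, 101, 121
n = 56, Σfm = 3616, mean = 64.5714
Σfm² = 283976
Σf(m − x̄)² = Σfm² − (Σfm)²/n = 283976 − 3616²/56 = 50485.7143
Population variance = 50485.7143 / 56 = 901.5306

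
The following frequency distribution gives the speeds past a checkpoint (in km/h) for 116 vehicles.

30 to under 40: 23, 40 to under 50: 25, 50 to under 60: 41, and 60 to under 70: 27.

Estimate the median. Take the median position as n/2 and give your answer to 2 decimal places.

Cumulative frequencies: 23, 48, 89, 116
n = 116; position = n/2 = 58.
This falls in the class 50 to under 60: L = 50, F = 48, f = 41, h = 10.
Median ≈ 50 + ((58 − 48) / 41) × 10 = 52.4390

52.44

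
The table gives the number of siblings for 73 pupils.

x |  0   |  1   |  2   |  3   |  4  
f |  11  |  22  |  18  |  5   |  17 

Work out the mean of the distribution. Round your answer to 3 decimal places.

Values: 0, 1, 2, 3, 4
Σfx = 11×0 + 22×1 + 18×2 + 5×3 + 17×4 = 141
n = Σf = 73
Mean = 141 / 73 = 1.9315

1.932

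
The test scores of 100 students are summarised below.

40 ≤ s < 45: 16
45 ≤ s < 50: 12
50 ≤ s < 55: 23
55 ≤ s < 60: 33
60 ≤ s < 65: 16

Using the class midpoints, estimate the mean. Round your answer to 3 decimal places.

53.550

Midpoints: 42.5, 47.5, 52.5, 57.5, 62.5
Σfm = 16×42.5 + 12×47.5 + 23×52.5 + 33×57.5 + 16×62.5 = 5355
n = Σf = 100
Mean = 5355 / 100 = 53.5500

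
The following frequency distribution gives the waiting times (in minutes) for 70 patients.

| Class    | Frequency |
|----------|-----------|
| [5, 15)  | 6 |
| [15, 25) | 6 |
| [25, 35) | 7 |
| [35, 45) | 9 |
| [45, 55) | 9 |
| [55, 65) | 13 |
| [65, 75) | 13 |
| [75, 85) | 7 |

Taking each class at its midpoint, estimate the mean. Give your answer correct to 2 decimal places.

49.29

Midpoints: 10, 20, 30, 40, 50, 60, 70, 80
Σfm = 6×10 + 6×20 + 7×30 + 9×40 + 9×50 + 13×60 + 13×70 + 7×80 = 3450
n = Σf = 70
Mean = 3450 / 70 = 49.2857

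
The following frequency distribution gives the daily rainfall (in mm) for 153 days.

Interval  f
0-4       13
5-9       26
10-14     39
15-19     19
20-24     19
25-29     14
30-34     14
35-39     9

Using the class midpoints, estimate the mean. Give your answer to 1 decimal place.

Midpoints: 2, 7, 12, 17, 22, 27, 32, 37
Σfm = 13×2 + 26×7 + 39×12 + 19×17 + 19×22 + 14×27 + 14×32 + 9×37 = 2576
n = Σf = 153
Mean = 2576 / 153 = 16.8366

16.8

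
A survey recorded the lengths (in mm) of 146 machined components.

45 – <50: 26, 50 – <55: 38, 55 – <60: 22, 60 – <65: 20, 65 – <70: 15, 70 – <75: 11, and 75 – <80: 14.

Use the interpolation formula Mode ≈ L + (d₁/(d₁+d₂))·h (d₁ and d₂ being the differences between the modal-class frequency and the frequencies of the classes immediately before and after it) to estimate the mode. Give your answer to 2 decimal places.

52.14

Modal class: 50 – <55 (highest frequency 38).
d₁ = 38 − 26 = 12, d₂ = 38 − 22 = 16
Mode ≈ 50 + (12/(12+16)) × 5 = 50 + 2.1429 = 52.1429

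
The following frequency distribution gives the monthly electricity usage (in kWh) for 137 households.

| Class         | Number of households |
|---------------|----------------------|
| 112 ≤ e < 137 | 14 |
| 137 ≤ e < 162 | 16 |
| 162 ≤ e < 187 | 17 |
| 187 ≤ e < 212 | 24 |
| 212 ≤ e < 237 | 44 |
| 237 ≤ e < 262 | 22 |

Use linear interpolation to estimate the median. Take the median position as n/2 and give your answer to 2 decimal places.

209.40

Cumulative frequencies: 14, 30, 47, 71, 115, 137
n = 137; position = n/2 = 68.5.
This falls in the class 187 ≤ e < 212: L = 187, F = 47, f = 24, h = 25.
Median ≈ 187 + ((68.5 − 47) / 24) × 25 = 209.3958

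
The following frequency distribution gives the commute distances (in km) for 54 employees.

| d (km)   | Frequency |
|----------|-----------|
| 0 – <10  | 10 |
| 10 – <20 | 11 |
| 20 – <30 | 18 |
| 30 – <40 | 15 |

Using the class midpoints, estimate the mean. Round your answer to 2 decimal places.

Midpoints: 5, 15, 25, 35
Σfm = 10×5 + 11×15 + 18×25 + 15×35 = 1190
n = Σf = 54
Mean = 1190 / 54 = 22.0370

22.04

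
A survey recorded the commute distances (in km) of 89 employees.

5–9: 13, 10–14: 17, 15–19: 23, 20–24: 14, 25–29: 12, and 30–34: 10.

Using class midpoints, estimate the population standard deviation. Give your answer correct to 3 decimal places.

7.753

Midpoints: 7, 12, 17, 22, 27, 32
n = 89, Σfm = 1638, mean = 18.4045
Σfm² = 35496
Σf(m − x̄)² = Σfm² − (Σfm)²/n = 35496 − 1638²/89 = 5349.4382
Population variance = 5349.4382 / 89 = 60.1060
Standard deviation = √60.1060 = 7.7528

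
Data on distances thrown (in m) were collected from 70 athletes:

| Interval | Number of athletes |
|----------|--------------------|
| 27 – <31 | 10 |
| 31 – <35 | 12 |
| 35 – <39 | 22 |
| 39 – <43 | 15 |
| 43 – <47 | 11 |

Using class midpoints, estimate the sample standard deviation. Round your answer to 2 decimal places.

5.07

Midpoints: 29, 33, 37, 41, 45
n = 70, Σfm = 2610, mean = 37.2857
Σfm² = 99086
Σf(m − x̄)² = Σfm² − (Σfm)²/n = 99086 − 2610²/70 = 1770.2857
Sample variance = 1770.2857 / 69 = 25.6563
Standard deviation = √25.6563 = 5.0652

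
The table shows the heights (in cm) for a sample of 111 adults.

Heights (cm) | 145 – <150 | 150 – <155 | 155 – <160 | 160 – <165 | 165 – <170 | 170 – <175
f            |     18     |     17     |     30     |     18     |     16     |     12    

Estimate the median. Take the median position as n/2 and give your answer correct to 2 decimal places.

158.42

Cumulative frequencies: 18, 35, 65, 83, 99, 111
n = 111; position = n/2 = 55.5.
This falls in the class 155 – <160: L = 155, F = 35, f = 30, h = 5.
Median ≈ 155 + ((55.5 − 35) / 30) × 5 = 158.4167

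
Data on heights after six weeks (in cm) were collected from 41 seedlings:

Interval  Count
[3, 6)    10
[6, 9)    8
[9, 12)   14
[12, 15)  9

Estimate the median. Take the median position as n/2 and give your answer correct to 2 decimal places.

9.54

Cumulative frequencies: 10, 18, 32, 41
n = 41; position = n/2 = 20.5.
This falls in the class [9, 12): L = 9, F = 18, f = 14, h = 3.
Median ≈ 9 + ((20.5 − 18) / 14) × 3 = 9.5357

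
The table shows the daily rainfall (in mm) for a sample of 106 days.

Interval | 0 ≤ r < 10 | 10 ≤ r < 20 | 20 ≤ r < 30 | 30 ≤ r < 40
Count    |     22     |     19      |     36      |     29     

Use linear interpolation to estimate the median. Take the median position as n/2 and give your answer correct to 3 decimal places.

Cumulative frequencies: 22, 41, 77, 106
n = 106; position = n/2 = 53.
This falls in the class 20 ≤ r < 30: L = 20, F = 41, f = 36, h = 10.
Median ≈ 20 + ((53 − 41) / 36) × 10 = 23.3333

23.333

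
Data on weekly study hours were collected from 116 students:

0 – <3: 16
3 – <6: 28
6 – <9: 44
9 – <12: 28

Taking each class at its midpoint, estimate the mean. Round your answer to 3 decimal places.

Midpoints: 1.5, 4.5, 7.5, 10.5
Σfm = 16×1.5 + 28×4.5 + 44×7.5 + 28×10.5 = 774
n = Σf = 116
Mean = 774 / 116 = 6.6724

6.672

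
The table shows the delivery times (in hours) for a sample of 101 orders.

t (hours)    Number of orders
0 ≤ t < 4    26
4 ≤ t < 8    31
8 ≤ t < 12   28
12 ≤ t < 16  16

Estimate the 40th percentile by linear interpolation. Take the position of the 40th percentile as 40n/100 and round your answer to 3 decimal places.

5.858

Cumulative frequencies: 26, 57, 85, 101
n = 101; position = 40n/100 = 40.4.
This falls in the class 4 ≤ t < 8: L = 4, F = 26, f = 31, h = 4.
40th percentile ≈ 4 + ((40.4 − 26) / 31) × 4 = 5.8581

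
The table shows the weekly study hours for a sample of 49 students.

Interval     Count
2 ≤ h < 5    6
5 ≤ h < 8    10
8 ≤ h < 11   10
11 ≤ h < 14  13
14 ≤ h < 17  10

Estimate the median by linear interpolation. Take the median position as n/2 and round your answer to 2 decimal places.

10.55

Cumulative frequencies: 6, 16, 26, 39, 49
n = 49; position = n/2 = 24.5.
This falls in the class 8 ≤ h < 11: L = 8, F = 16, f = 10, h = 3.
Median ≈ 8 + ((24.5 − 16) / 10) × 3 = 10.5500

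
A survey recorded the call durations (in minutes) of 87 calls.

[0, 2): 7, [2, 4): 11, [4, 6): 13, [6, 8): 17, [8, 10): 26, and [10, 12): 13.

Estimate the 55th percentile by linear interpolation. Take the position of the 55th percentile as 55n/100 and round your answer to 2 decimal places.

7.98

Cumulative frequencies: 7, 18, 31, 48, 74, 87
n = 87; position = 55n/100 = 47.85.
This falls in the class [6, 8): L = 6, F = 31, f = 17, h = 2.
55th percentile ≈ 6 + ((47.85 − 31) / 17) × 2 = 7.9824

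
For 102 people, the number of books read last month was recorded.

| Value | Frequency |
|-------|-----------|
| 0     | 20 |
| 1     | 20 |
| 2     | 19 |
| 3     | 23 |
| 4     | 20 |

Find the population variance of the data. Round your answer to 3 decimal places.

Values: 0, 1, 2, 3, 4
n = 102, Σfx = 207, mean = 2.0294
Σfx² = 623
Σf(x − x̄)² = Σfx² − (Σfx)²/n = 623 − 207²/102 = 202.9118
Population variance = 202.9118 / 102 = 1.9893

1.989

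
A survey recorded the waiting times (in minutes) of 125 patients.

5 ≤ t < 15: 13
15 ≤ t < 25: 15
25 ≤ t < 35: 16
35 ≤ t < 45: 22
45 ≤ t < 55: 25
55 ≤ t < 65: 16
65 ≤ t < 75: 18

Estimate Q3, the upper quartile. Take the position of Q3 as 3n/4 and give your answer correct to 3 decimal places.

56.719

Cumulative frequencies: 13, 28, 44, 66, 91, 107, 125
n = 125; position = 3n/4 = 93.75.
This falls in the class 55 ≤ t < 65: L = 55, F = 91, f = 16, h = 10.
Upper quartile ≈ 55 + ((93.75 − 91) / 16) × 10 = 56.7188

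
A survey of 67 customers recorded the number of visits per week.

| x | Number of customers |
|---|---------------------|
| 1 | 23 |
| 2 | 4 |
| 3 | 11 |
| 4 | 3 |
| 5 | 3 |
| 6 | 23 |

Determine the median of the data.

3

Cumulative frequencies: 23, 27, 38, 41, 44, 67
n = 67, so the median is the value in position (n+1)/2 = 34.
Position 34 falls at value 3.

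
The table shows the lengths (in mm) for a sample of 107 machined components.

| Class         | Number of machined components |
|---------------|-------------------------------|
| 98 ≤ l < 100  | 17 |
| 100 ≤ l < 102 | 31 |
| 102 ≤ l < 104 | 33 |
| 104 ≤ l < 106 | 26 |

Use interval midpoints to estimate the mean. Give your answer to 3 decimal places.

102.271

Midpoints: 99, 101, 103, 105
Σfm = 17×99 + 31×101 + 33×103 + 26×105 = 10943
n = Σf = 107
Mean = 10943 / 107 = 102.2710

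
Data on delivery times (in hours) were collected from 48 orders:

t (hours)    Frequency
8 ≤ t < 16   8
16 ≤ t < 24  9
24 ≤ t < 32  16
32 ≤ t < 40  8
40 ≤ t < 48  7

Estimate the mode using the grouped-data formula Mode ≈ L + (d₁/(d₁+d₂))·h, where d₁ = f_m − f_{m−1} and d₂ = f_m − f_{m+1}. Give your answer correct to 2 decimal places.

Modal class: 24 ≤ t < 32 (highest frequency 16).
d₁ = 16 − 9 = 7, d₂ = 16 − 8 = 8
Mode ≈ 24 + (7/(7+8)) × 8 = 24 + 3.7333 = 27.7333

27.73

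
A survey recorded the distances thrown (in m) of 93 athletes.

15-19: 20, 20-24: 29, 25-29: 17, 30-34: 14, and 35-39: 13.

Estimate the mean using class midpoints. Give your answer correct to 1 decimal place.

25.4

Midpoints: 17, 22, 27, 32, 37
Σfm = 20×17 + 29×22 + 17×27 + 14×32 + 13×37 = 2366
n = Σf = 93
Mean = 2366 / 93 = 25.4409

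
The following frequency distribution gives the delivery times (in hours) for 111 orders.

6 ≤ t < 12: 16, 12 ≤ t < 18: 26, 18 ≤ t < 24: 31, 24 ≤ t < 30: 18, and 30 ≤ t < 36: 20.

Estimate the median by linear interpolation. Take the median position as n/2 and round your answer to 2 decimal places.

Cumulative frequencies: 16, 42, 73, 91, 111
n = 111; position = n/2 = 55.5.
This falls in the class 18 ≤ t < 24: L = 18, F = 42, f = 31, h = 6.
Median ≈ 18 + ((55.5 − 42) / 31) × 6 = 20.6129

20.61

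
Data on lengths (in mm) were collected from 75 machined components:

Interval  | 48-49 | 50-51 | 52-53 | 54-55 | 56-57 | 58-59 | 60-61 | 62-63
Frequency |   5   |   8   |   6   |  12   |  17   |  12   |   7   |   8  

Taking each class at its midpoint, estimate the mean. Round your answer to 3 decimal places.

Midpoints: 48.5, 50.5, 52.5, 54.5, 56.5, 58.5, 60.5, 62.5
Σfm = 5×48.5 + 8×50.5 + 6×52.5 + 12×54.5 + 17×56.5 + 12×58.5 + 7×60.5 + 8×62.5 = 4201.5
n = Σf = 75
Mean = 4201.5 / 75 = 56.0200

56.020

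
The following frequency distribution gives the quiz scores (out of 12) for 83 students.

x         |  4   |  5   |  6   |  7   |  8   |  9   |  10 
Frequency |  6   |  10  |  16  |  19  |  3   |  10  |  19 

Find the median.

Cumulative frequencies: 6, 16, 32, 51, 54, 64, 83
n = 83, so the median is the value in position (n+1)/2 = 42.
Position 42 falls at value 7.

7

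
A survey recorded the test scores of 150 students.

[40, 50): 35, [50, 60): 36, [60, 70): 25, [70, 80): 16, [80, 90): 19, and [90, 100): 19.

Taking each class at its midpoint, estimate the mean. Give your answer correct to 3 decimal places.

65.333

Midpoints: 45, 55, 65, 75, 85, 95
Σfm = 35×45 + 36×55 + 25×65 + 16×75 + 19×85 + 19×95 = 9800
n = Σf = 150
Mean = 9800 / 150 = 65.3333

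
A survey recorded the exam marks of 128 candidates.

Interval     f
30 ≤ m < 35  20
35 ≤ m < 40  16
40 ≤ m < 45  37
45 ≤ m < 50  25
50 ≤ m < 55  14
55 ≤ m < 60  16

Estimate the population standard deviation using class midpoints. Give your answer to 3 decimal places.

7.720

Midpoints: 32.5, 37.5, 42.5, 47.5, 52.5, 57.5
n = 128, Σfm = 5665, mean = 44.2578
Σfm² = 258350
Σf(m − x̄)² = Σfm² − (Σfm)²/n = 258350 − 5665²/128 = 7629.4922
Population variance = 7629.4922 / 128 = 59.6054
Standard deviation = √59.6054 = 7.7205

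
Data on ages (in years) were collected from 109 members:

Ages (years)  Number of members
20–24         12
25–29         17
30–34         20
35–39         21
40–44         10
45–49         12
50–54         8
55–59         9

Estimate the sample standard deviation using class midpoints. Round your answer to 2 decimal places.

10.43

Midpoints: 22, 27, 32, 37, 42, 47, 52, 57
n = 109, Σfm = 4053, mean = 37.1835
Σfm² = 162451
Σf(m − x̄)² = Σfm² − (Σfm)²/n = 162451 − 4053²/109 = 11746.3303
Sample variance = 11746.3303 / 108 = 108.7623
Standard deviation = √108.7623 = 10.4289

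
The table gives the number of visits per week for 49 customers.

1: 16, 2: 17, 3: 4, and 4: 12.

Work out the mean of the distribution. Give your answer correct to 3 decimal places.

2.245

Values: 1, 2, 3, 4
Σfx = 16×1 + 17×2 + 4×3 + 12×4 = 110
n = Σf = 49
Mean = 110 / 49 = 2.2449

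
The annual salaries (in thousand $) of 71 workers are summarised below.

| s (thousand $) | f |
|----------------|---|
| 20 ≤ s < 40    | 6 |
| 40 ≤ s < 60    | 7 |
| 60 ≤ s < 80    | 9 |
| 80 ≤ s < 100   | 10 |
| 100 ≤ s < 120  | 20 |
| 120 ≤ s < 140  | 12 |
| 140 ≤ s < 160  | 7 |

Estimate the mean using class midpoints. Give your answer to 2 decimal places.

Midpoints: 30, 50, 70, 90, 110, 130, 150
Σfm = 6×30 + 7×50 + 9×70 + 10×90 + 20×110 + 12×130 + 7×150 = 6870
n = Σf = 71
Mean = 6870 / 71 = 96.7606

96.76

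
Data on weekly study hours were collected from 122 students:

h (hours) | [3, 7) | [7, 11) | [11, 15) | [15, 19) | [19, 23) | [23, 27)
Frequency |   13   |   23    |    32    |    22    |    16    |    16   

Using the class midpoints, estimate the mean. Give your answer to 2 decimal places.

Midpoints: 5, 9, 13, 17, 21, 25
Σfm = 13×5 + 23×9 + 32×13 + 22×17 + 16×21 + 16×25 = 1798
n = Σf = 122
Mean = 1798 / 122 = 14.7377

14.74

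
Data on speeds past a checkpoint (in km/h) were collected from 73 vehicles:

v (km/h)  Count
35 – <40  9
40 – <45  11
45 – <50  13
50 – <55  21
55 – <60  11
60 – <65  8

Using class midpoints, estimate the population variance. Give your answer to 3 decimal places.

Midpoints: 37.5, 42.5, 47.5, 52.5, 57.5, 62.5
n = 73, Σfm = 3657.5, mean = 50.1027
Σfm² = 187356.25
Σf(m − x̄)² = Σfm² − (Σfm)²/n = 187356.25 − 3657.5²/73 = 4105.4795
Population variance = 4105.4795 / 73 = 56.2394

56.239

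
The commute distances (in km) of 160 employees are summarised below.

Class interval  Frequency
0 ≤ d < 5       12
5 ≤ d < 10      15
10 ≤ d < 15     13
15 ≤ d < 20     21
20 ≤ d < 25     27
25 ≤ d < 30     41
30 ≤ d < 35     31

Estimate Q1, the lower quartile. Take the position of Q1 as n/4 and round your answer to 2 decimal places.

Cumulative frequencies: 12, 27, 40, 61, 88, 129, 160
n = 160; position = n/4 = 40.
This falls in the class 10 ≤ d < 15: L = 10, F = 27, f = 13, h = 5.
Lower quartile ≈ 10 + ((40 − 27) / 13) × 5 = 15.0000

15.00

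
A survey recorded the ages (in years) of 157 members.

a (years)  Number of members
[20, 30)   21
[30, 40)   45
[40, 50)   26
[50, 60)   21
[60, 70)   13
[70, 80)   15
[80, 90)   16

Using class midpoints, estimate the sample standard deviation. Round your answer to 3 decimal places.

Midpoints: 25, 35, 45, 55, 65, 75, 85
n = 157, Σfm = 7755, mean = 49.3949
Σfm² = 439325
Σf(m − x̄)² = Σfm² − (Σfm)²/n = 439325 − 7755²/157 = 56267.5159
Sample variance = 56267.5159 / 156 = 360.6892
Standard deviation = √360.6892 = 18.9918

18.992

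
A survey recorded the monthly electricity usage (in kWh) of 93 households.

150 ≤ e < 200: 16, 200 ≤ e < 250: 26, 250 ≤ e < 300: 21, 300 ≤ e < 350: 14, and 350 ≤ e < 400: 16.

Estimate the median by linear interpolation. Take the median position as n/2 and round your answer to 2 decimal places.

260.71

Cumulative frequencies: 16, 42, 63, 77, 93
n = 93; position = n/2 = 46.5.
This falls in the class 250 ≤ e < 300: L = 250, F = 42, f = 21, h = 50.
Median ≈ 250 + ((46.5 − 42) / 21) × 50 = 260.7143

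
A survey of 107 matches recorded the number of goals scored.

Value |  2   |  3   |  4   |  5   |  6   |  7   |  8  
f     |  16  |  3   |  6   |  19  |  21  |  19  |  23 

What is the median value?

Cumulative frequencies: 16, 19, 25, 44, 65, 84, 107
n = 107, so the median is the value in position (n+1)/2 = 54.
Position 54 falls at value 6.

6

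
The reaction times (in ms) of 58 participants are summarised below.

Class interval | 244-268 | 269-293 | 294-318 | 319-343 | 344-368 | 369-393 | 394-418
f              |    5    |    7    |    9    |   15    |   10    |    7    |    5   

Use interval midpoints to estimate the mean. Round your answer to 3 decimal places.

331.431

Midpoints: 256, 281, 306, 331, 356, 381, 406
Σfm = 5×256 + 7×281 + 9×306 + 15×331 + 10×356 + 7×381 + 5×406 = 19223
n = Σf = 58
Mean = 19223 / 58 = 331.4310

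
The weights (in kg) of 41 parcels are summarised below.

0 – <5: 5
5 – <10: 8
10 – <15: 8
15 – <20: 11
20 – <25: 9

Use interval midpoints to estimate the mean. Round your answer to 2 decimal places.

13.84

Midpoints: 2.5, 7.5, 12.5, 17.5, 22.5
Σfm = 5×2.5 + 8×7.5 + 8×12.5 + 11×17.5 + 9×22.5 = 567.5
n = Σf = 41
Mean = 567.5 / 41 = 13.8415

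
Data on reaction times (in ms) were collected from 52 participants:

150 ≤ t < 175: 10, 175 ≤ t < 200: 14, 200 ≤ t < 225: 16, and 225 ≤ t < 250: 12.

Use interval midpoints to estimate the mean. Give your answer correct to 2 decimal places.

Midpoints: 162.5, 187.5, 212.5, 237.5
Σfm = 10×162.5 + 14×187.5 + 16×212.5 + 12×237.5 = 10500
n = Σf = 52
Mean = 10500 / 52 = 201.9231

201.92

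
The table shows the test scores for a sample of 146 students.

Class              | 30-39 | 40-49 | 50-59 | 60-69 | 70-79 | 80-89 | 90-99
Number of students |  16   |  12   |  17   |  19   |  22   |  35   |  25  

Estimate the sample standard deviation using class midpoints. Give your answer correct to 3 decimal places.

Midpoints: 34.5, 44.5, 54.5, 64.5, 74.5, 84.5, 94.5
n = 146, Σfm = 10197, mean = 69.8425
Σfm² = 767616.5
Σf(m − x̄)² = Σfm² − (Σfm)²/n = 767616.5 − 10197²/146 = 55432.8767
Sample variance = 55432.8767 / 145 = 382.2957
Standard deviation = √382.2957 = 19.5524

19.552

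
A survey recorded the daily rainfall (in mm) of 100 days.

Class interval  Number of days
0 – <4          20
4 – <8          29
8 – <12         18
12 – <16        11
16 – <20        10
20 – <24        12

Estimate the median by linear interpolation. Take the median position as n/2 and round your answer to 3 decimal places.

Cumulative frequencies: 20, 49, 67, 78, 88, 100
n = 100; position = n/2 = 50.
This falls in the class 8 – <12: L = 8, F = 49, f = 18, h = 4.
Median ≈ 8 + ((50 − 49) / 18) × 4 = 8.2222

8.222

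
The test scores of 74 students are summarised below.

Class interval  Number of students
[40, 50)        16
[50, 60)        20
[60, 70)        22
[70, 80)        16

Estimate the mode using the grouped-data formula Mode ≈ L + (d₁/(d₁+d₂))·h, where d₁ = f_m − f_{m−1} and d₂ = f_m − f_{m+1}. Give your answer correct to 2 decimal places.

Modal class: [60, 70) (highest frequency 22).
d₁ = 22 − 20 = 2, d₂ = 22 − 16 = 6
Mode ≈ 60 + (2/(2+6)) × 10 = 60 + 2.5000 = 62.5000

62.50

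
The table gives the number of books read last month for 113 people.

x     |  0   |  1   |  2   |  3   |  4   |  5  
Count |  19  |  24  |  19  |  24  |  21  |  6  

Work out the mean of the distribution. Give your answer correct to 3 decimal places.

2.195

Values: 0, 1, 2, 3, 4, 5
Σfx = 19×0 + 24×1 + 19×2 + 24×3 + 21×4 + 6×5 = 248
n = Σf = 113
Mean = 248 / 113 = 2.1947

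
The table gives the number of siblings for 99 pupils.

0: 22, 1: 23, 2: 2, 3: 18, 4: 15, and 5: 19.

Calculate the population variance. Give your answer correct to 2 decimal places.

3.49

Values: 0, 1, 2, 3, 4, 5
n = 99, Σfx = 236, mean = 2.3838
Σfx² = 908
Σf(x − x̄)² = Σfx² − (Σfx)²/n = 908 − 236²/99 = 345.4141
Population variance = 345.4141 / 99 = 3.4890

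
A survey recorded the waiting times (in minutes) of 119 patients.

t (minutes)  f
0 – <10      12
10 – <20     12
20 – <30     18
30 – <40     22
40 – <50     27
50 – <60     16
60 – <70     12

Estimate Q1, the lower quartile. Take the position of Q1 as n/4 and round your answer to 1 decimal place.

Cumulative frequencies: 12, 24, 42, 64, 91, 107, 119
n = 119; position = n/4 = 29.75.
This falls in the class 20 – <30: L = 20, F = 24, f = 18, h = 10.
Lower quartile ≈ 20 + ((29.75 − 24) / 18) × 10 = 23.1944

23.2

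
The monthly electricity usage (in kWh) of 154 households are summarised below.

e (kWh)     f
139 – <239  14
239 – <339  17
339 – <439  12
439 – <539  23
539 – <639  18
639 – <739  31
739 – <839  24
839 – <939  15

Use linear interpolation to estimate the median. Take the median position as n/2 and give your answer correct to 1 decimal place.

600.1

Cumulative frequencies: 14, 31, 43, 66, 84, 115, 139, 154
n = 154; position = n/2 = 77.
This falls in the class 539 – <639: L = 539, F = 66, f = 18, h = 100.
Median ≈ 539 + ((77 − 66) / 18) × 100 = 600.1111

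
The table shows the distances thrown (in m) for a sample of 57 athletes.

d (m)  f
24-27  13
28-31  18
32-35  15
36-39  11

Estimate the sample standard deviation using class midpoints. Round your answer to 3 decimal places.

4.205

Midpoints: 25.5, 29.5, 33.5, 37.5
n = 57, Σfm = 1777.5, mean = 31.1842
Σfm² = 56420.25
Σf(m − x̄)² = Σfm² − (Σfm)²/n = 56420.25 − 1777.5²/57 = 990.3158
Sample variance = 990.3158 / 56 = 17.6842
Standard deviation = √17.6842 = 4.2053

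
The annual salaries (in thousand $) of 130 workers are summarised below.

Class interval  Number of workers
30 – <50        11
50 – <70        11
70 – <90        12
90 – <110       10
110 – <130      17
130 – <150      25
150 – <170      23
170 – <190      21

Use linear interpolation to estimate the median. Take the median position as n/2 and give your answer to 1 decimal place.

Cumulative frequencies: 11, 22, 34, 44, 61, 86, 109, 130
n = 130; position = n/2 = 65.
This falls in the class 130 – <150: L = 130, F = 61, f = 25, h = 20.
Median ≈ 130 + ((65 − 61) / 25) × 20 = 133.2000

133.2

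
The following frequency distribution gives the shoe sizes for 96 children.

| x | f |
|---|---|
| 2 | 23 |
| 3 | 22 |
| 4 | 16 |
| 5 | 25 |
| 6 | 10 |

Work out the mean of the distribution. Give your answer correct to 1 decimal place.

Values: 2, 3, 4, 5, 6
Σfx = 23×2 + 22×3 + 16×4 + 25×5 + 10×6 = 361
n = Σf = 96
Mean = 361 / 96 = 3.7604

3.8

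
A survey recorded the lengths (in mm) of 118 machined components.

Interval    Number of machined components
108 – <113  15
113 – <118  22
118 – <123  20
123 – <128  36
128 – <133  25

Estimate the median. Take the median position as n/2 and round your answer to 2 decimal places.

Cumulative frequencies: 15, 37, 57, 93, 118
n = 118; position = n/2 = 59.
This falls in the class 123 – <128: L = 123, F = 57, f = 36, h = 5.
Median ≈ 123 + ((59 − 57) / 36) × 5 = 123.2778

123.28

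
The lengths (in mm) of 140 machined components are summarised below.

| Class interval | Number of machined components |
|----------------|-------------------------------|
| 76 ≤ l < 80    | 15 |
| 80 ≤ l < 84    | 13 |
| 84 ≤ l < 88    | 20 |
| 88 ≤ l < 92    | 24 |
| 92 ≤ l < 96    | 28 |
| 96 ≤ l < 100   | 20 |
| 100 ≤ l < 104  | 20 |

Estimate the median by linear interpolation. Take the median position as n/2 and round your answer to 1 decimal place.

91.7

Cumulative frequencies: 15, 28, 48, 72, 100, 120, 140
n = 140; position = n/2 = 70.
This falls in the class 88 ≤ l < 92: L = 88, F = 48, f = 24, h = 4.
Median ≈ 88 + ((70 − 48) / 24) × 4 = 91.6667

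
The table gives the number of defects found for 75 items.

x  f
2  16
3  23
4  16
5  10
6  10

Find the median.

Cumulative frequencies: 16, 39, 55, 65, 75
n = 75, so the median is the value in position (n+1)/2 = 38.
Position 38 falls at value 3.

3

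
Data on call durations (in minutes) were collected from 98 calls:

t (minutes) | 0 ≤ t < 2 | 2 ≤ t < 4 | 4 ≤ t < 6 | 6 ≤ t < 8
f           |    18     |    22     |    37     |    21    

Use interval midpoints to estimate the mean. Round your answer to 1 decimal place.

4.2

Midpoints: 1, 3, 5, 7
Σfm = 18×1 + 22×3 + 37×5 + 21×7 = 416
n = Σf = 98
Mean = 416 / 98 = 4.2449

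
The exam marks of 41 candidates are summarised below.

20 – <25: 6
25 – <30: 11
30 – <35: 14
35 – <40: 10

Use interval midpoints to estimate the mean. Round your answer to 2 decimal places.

Midpoints: 22.5, 27.5, 32.5, 37.5
Σfm = 6×22.5 + 11×27.5 + 14×32.5 + 10×37.5 = 1267.5
n = Σf = 41
Mean = 1267.5 / 41 = 30.9146

30.91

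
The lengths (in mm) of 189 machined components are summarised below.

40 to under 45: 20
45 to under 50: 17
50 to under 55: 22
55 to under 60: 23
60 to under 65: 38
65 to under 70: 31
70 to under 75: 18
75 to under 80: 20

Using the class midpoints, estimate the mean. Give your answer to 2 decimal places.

Midpoints: 42.5, 47.5, 52.5, 57.5, 62.5, 67.5, 72.5, 77.5
Σfm = 20×42.5 + 17×47.5 + 22×52.5 + 23×57.5 + 38×62.5 + 31×67.5 + 18×72.5 + 20×77.5 = 11457.5
n = Σf = 189
Mean = 11457.5 / 189 = 60.6217

60.62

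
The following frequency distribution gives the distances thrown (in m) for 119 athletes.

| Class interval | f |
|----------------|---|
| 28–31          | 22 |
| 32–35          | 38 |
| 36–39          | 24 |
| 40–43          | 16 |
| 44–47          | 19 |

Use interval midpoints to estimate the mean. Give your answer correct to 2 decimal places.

36.56

Midpoints: 29.5, 33.5, 37.5, 41.5, 45.5
Σfm = 22×29.5 + 38×33.5 + 24×37.5 + 16×41.5 + 19×45.5 = 4350.5
n = Σf = 119
Mean = 4350.5 / 119 = 36.5588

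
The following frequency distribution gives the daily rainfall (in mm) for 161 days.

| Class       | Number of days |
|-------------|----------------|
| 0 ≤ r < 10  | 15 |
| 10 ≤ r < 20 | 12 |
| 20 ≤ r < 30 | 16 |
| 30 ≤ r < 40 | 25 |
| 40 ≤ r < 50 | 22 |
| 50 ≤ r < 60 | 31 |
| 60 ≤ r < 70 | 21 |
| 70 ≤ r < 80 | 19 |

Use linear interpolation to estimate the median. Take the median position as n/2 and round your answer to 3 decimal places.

45.682

Cumulative frequencies: 15, 27, 43, 68, 90, 121, 142, 161
n = 161; position = n/2 = 80.5.
This falls in the class 40 ≤ r < 50: L = 40, F = 68, f = 22, h = 10.
Median ≈ 40 + ((80.5 − 68) / 22) × 10 = 45.6818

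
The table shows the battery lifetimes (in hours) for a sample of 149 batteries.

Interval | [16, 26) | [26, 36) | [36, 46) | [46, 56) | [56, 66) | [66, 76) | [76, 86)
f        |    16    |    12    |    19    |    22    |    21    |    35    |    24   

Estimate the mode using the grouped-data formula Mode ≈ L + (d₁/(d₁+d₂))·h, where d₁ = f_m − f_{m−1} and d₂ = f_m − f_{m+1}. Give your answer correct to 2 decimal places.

71.60

Modal class: [66, 76) (highest frequency 35).
d₁ = 35 − 21 = 14, d₂ = 35 − 24 = 11
Mode ≈ 66 + (14/(14+11)) × 10 = 66 + 5.6000 = 71.6000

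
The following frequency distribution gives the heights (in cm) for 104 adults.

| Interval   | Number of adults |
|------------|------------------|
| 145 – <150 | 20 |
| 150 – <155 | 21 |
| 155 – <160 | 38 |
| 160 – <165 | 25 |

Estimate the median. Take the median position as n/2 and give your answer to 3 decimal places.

Cumulative frequencies: 20, 41, 79, 104
n = 104; position = n/2 = 52.
This falls in the class 155 – <160: L = 155, F = 41, f = 38, h = 5.
Median ≈ 155 + ((52 − 41) / 38) × 5 = 156.4474

156.447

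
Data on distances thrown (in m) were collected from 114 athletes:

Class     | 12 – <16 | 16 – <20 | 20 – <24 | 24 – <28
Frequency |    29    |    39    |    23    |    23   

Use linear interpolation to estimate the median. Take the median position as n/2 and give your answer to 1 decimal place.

Cumulative frequencies: 29, 68, 91, 114
n = 114; position = n/2 = 57.
This falls in the class 16 – <20: L = 16, F = 29, f = 39, h = 4.
Median ≈ 16 + ((57 − 29) / 39) × 4 = 18.8718

18.9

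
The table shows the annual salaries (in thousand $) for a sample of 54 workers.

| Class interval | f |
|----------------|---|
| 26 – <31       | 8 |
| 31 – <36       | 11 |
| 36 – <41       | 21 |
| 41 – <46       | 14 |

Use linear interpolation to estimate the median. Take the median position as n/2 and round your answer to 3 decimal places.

37.905

Cumulative frequencies: 8, 19, 40, 54
n = 54; position = n/2 = 27.
This falls in the class 36 – <41: L = 36, F = 19, f = 21, h = 5.
Median ≈ 36 + ((27 − 19) / 21) × 5 = 37.9048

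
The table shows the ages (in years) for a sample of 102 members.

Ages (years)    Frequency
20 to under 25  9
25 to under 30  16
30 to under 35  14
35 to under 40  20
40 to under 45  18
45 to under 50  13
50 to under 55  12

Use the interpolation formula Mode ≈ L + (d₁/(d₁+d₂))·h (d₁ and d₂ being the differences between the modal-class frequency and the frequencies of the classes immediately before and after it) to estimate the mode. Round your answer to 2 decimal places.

38.75

Modal class: 35 to under 40 (highest frequency 20).
d₁ = 20 − 14 = 6, d₂ = 20 − 18 = 2
Mode ≈ 35 + (6/(6+2)) × 5 = 35 + 3.7500 = 38.7500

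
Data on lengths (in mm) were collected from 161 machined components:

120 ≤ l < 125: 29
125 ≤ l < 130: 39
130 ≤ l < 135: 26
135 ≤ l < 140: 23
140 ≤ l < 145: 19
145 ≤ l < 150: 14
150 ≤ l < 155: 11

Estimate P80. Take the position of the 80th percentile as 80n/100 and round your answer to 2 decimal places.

143.11

Cumulative frequencies: 29, 68, 94, 117, 136, 150, 161
n = 161; position = 80n/100 = 128.8.
This falls in the class 140 ≤ l < 145: L = 140, F = 117, f = 19, h = 5.
80th percentile ≈ 140 + ((128.8 − 117) / 19) × 5 = 143.1053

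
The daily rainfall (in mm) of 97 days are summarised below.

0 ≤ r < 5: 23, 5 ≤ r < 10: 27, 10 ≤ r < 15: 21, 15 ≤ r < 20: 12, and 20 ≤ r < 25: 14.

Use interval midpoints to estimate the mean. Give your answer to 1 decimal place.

Midpoints: 2.5, 7.5, 12.5, 17.5, 22.5
Σfm = 23×2.5 + 27×7.5 + 21×12.5 + 12×17.5 + 14×22.5 = 1047.5
n = Σf = 97
Mean = 1047.5 / 97 = 10.7990

10.8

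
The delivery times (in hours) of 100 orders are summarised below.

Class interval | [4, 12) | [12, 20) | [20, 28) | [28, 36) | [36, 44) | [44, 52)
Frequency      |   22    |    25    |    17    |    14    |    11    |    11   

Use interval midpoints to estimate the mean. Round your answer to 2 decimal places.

24.00

Midpoints: 8, 16, 24, 32, 40, 48
Σfm = 22×8 + 25×16 + 17×24 + 14×32 + 11×40 + 11×48 = 2400
n = Σf = 100
Mean = 2400 / 100 = 24.0000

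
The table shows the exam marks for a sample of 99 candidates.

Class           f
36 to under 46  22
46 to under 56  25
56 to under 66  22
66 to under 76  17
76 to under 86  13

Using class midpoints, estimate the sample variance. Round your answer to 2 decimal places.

Midpoints: 41, 51, 61, 71, 81
n = 99, Σfm = 5779, mean = 58.3737
Σfm² = 354859
Σf(m − x̄)² = Σfm² − (Σfm)²/n = 354859 − 5779²/99 = 17517.1717
Sample variance = 17517.1717 / 98 = 178.7467

178.75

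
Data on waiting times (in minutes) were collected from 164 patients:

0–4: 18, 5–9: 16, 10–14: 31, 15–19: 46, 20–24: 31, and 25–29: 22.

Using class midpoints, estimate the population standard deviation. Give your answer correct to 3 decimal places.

7.462

Midpoints: 2, 7, 12, 17, 22, 27
n = 164, Σfm = 2578, mean = 15.7195
Σfm² = 49656
Σf(m − x̄)² = Σfm² − (Σfm)²/n = 49656 − 2578²/164 = 9131.0976
Population variance = 9131.0976 / 164 = 55.6774
Standard deviation = √55.6774 = 7.4617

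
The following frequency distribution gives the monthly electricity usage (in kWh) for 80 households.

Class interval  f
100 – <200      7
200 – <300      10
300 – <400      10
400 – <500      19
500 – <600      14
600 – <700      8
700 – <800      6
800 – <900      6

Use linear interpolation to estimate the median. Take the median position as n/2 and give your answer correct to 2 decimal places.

468.42

Cumulative frequencies: 7, 17, 27, 46, 60, 68, 74, 80
n = 80; position = n/2 = 40.
This falls in the class 400 – <500: L = 400, F = 27, f = 19, h = 100.
Median ≈ 400 + ((40 − 27) / 19) × 100 = 468.4211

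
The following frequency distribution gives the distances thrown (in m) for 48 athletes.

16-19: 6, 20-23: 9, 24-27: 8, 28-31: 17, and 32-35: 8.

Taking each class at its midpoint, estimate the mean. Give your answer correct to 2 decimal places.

26.50

Midpoints: 17.5, 21.5, 25.5, 29.5, 33.5
Σfm = 6×17.5 + 9×21.5 + 8×25.5 + 17×29.5 + 8×33.5 = 1272
n = Σf = 48
Mean = 1272 / 48 = 26.5000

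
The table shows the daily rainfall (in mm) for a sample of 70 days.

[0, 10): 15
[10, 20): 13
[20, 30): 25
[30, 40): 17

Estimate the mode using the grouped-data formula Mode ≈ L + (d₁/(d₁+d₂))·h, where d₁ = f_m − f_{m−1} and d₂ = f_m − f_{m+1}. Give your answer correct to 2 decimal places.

26.00

Modal class: [20, 30) (highest frequency 25).
d₁ = 25 − 13 = 12, d₂ = 25 − 17 = 8
Mode ≈ 20 + (12/(12+8)) × 10 = 20 + 6.0000 = 26.0000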